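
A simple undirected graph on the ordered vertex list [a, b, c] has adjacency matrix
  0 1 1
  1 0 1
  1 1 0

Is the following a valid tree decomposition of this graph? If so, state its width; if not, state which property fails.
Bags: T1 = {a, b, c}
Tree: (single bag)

Yes; width 2.

Checking the three conditions: (i) the bags cover all of {a, b, c}; (ii) for each edge, some bag contains both endpoints; (iii) the bags containing any fixed vertex form a subtree. All hold, so the decomposition is valid with width 3 − 1 = 2.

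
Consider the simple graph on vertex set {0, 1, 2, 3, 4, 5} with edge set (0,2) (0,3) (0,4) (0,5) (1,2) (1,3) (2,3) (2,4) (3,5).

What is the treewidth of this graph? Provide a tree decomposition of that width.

Treewidth 2.
Bags: B1 = {0, 2, 3}  B2 = {1, 2, 3}  B3 = {0, 2, 4}  B4 = {0, 3, 5}
Tree: B1–B2, B1–B3, B1–B4

Each bag holds 3 vertices, so the decomposition has width 2, which upper-bounds the treewidth. Conversely, {0, 2, 3} is a clique of size 3, and the vertices of any clique must share a bag in every tree decomposition; so some bag has ≥ 3 vertices and tw(G) ≥ 2. The upper and lower bounds meet at 2, so that is the treewidth.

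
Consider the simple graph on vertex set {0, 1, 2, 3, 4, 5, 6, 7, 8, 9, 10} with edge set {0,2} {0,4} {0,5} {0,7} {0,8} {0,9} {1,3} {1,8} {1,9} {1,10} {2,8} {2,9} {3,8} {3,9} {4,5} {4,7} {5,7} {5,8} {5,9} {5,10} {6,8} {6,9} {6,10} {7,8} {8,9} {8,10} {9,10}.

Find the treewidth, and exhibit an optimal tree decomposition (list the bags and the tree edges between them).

Every bag has size at most 4, so the width is 4 − 1 = 3 and tw(G) ≤ 3. On the other hand G contains the 4-clique {0, 2, 8, 9}. A clique must lie in a single bag of any decomposition, so no decomposition can have width below 3. Therefore the treewidth is 3.

Treewidth 3.
One optimal decomposition is:
Bags: B1 = {1, 8, 9, 10}  B2 = {5, 8, 9, 10}  B3 = {6, 8, 9, 10}  B4 = {0, 5, 8, 9}  B5 = {0, 5, 7, 8}  B6 = {0, 2, 8, 9}  B7 = {0, 4, 5, 7}  B8 = {1, 3, 8, 9}
Tree: B1–B2, B1–B3, B2–B4, B4–B5, B4–B6, B5–B7, B1–B8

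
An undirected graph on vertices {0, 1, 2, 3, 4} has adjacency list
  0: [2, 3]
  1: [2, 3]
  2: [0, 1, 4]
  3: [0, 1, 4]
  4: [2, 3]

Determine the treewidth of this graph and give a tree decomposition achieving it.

Each bag holds 3 vertices, so the decomposition has width 2, which upper-bounds the treewidth. For the lower bound, G contains the cycle 2–1–3–4–2, so G is not a forest; only forests have treewidth ≤ 1, hence tw(G) ≥ 2. Therefore the treewidth is 2.

Treewidth 2.
Bags: B1 = {1, 2, 3}  B2 = {2, 3, 4}  B3 = {0, 2, 3}
Tree: B1–B2, B2–B3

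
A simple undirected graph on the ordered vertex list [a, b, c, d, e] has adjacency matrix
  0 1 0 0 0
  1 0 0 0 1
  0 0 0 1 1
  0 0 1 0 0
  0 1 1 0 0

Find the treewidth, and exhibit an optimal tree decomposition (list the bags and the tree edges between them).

Treewidth 1.
One optimal decomposition is:
Bags: B1 = {a, b}  B2 = {b, e}  B3 = {c, e}  B4 = {c, d}
Tree: B1–B2, B2–B3, B3–B4

The largest bag has 2 vertices, giving width 1; this decomposition certifies tw(G) ≤ 1. Any graph with an edge has treewidth ≥ 1, and G has the edge a–b. Therefore the treewidth is 1.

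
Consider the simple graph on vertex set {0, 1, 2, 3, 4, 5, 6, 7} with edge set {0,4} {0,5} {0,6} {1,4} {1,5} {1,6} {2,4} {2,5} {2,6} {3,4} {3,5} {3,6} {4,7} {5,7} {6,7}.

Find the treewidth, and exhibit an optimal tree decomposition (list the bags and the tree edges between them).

Treewidth 3.
One optimal decomposition is:
Bags: B1 = {2, 4, 5, 6}  B2 = {0, 4, 5, 6}  B3 = {4, 5, 6, 7}  B4 = {1, 4, 5, 6}  B5 = {3, 4, 5, 6}
Tree: B1–B2, B2–B3, B3–B4, B4–B5

Each bag holds 4 vertices, so the decomposition has width 3, which upper-bounds the treewidth. For the lower bound: the 4 vertex sets {2,6}, {0,4}, {5}, {7} are disjoint, each induces a connected subgraph, and every pair is joined by at least one edge of G. Contracting each set to a single vertex therefore yields K_{4} as a minor, and since treewidth is minor-monotone, tw(G) ≥ tw(K_{4}) = 3. The upper and lower bounds meet at 3, so that is the treewidth.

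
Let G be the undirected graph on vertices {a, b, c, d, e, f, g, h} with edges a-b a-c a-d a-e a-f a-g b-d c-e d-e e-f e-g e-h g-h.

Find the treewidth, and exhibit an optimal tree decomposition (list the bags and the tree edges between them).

Each bag holds 3 vertices, so the decomposition has width 2, which upper-bounds the treewidth. Conversely, {e, g, h} is a clique of size 3, and the vertices of any clique must share a bag in every tree decomposition; so some bag has ≥ 3 vertices and tw(G) ≥ 2. Therefore the treewidth is 2.

Treewidth 2.
One optimal decomposition is:
Bags: B1 = {a, b, d}  B2 = {a, d, e}  B3 = {a, c, e}  B4 = {a, e, g}  B5 = {e, g, h}  B6 = {a, e, f}
Tree: B1–B2, B2–B3, B2–B4, B4–B5, B2–B6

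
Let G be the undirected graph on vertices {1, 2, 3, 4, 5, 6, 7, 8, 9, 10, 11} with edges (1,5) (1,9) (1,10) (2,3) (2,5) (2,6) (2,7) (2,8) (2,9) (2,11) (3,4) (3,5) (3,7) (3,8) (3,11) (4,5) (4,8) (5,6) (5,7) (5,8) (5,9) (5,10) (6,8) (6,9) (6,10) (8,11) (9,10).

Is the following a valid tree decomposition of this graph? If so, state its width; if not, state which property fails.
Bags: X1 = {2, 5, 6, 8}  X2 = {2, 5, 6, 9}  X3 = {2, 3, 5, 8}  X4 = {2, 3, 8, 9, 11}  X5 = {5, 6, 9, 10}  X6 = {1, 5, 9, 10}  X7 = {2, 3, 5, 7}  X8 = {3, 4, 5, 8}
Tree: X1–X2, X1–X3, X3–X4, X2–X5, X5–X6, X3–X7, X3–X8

A tree decomposition must satisfy three properties: every vertex lies in some bag; for every edge, both endpoints lie together in some bag; and for every vertex, the bags containing it form a connected subtree. Here bags containing vertex 9 are not connected in the tree, so the decomposition is invalid.

No — bags containing vertex 9 are not connected in the tree.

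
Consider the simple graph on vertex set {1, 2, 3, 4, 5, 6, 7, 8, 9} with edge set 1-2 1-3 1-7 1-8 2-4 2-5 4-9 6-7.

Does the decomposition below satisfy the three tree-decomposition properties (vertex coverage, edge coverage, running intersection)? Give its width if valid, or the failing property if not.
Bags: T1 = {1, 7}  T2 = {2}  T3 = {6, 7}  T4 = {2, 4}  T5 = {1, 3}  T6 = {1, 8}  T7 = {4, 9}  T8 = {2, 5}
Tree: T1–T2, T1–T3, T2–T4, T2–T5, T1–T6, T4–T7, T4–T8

A tree decomposition must satisfy three properties: every vertex lies in some bag; for every edge, both endpoints lie together in some bag; and for every vertex, the bags containing it form a connected subtree. Here edge (1,2) lies in no bag, so the decomposition is invalid.

No — edge (1,2) lies in no bag.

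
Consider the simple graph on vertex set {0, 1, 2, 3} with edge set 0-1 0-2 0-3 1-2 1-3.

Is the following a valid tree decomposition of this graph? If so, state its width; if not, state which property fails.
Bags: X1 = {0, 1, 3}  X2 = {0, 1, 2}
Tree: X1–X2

Yes; width 2.

Checking the three conditions: (i) the bags cover all of {0, 1, 2, 3}; (ii) for each edge, some bag contains both endpoints; (iii) the bags containing any fixed vertex form a subtree. All hold, so the decomposition is valid with width 3 − 1 = 2.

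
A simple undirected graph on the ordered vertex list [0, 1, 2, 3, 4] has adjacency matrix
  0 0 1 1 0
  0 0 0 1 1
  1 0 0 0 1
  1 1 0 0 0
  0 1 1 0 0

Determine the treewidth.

2

A width-2 tree decomposition is:
Bags: B1 = {0, 2, 3}  B2 = {2, 3, 4}  B3 = {1, 3, 4}
Tree: B1–B2, B2–B3
The largest bag has 3 vertices, giving width 2; this decomposition certifies tw(G) ≤ 2. For the lower bound, G contains the cycle 3–0–2–4–1–3, so G is not a forest; only forests have treewidth ≤ 1, hence tw(G) ≥ 2. The upper and lower bounds meet at 2, so that is the treewidth.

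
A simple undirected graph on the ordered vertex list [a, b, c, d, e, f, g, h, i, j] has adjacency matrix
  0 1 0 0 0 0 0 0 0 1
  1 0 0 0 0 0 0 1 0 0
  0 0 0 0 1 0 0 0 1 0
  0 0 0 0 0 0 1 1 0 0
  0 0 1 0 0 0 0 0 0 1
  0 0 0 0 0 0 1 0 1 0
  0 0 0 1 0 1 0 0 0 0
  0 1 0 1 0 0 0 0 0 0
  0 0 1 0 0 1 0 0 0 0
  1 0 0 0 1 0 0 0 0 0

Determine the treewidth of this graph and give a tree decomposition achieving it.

Treewidth 2.
One optimal decomposition is:
Bags: B1 = {a, e, j}  B2 = {a, c, e}  B3 = {a, c, i}  B4 = {a, f, i}  B5 = {a, f, g}  B6 = {a, d, g}  B7 = {a, d, h}  B8 = {a, b, h}
Tree: B1–B2, B2–B3, B3–B4, B4–B5, B5–B6, B6–B7, B7–B8

Every bag has size at most 3, so the width is 3 − 1 = 2 and tw(G) ≤ 2. Since a–j–e–c–i–f–g–d–h–b–a is a cycle in G, G is not acyclic. Forests are exactly the graphs of treewidth ≤ 1, so tw(G) ≥ 2. Therefore the treewidth is 2.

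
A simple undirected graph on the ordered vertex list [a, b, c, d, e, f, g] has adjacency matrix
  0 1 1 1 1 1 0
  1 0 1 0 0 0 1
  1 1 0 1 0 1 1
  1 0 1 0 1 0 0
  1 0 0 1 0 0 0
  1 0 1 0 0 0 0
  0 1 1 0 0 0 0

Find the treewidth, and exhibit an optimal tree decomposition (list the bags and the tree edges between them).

The largest bag has 3 vertices, giving width 2; this decomposition certifies tw(G) ≤ 2. On the other hand G contains the 3-clique {a, d, e}. A clique must lie in a single bag of any decomposition, so no decomposition can have width below 2. The upper and lower bounds meet at 2, so that is the treewidth.

Treewidth 2.
Bags: B1 = {a, b, c}  B2 = {b, c, g}  B3 = {a, c, d}  B4 = {a, c, f}  B5 = {a, d, e}
Tree: B1–B2, B1–B3, B3–B4, B3–B5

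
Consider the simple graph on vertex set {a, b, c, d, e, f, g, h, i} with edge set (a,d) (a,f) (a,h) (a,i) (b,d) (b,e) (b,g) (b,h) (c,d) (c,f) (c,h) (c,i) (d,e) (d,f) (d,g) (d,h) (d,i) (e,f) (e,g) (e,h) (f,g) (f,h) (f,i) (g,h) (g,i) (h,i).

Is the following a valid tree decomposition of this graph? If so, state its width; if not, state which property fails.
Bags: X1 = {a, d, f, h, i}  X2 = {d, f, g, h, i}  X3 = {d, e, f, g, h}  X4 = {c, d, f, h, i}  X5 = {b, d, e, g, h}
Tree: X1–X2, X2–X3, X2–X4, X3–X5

Checking the three conditions: (i) the bags cover all of {a, b, c, d, e, f, g, h, i}; (ii) for each edge, some bag contains both endpoints; (iii) the bags containing any fixed vertex form a subtree. All hold, so the decomposition is valid with width 5 − 1 = 4.

Yes; width 4.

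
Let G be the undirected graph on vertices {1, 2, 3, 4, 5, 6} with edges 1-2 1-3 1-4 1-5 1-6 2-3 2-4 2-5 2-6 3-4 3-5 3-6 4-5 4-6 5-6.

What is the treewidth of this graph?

5

A width-5 tree decomposition is:
Bags: B1 = {1, 2, 3, 4, 5, 6}
Tree: (single bag)
A single bag containing all 6 vertices is trivially a valid decomposition of width 5. For the lower bound, the 6 vertices {1, 2, 3, 4, 5, 6} are pairwise adjacent, and any tree decomposition puts a clique entirely inside one bag — forcing width ≥ 5. The upper and lower bounds meet at 5, so that is the treewidth.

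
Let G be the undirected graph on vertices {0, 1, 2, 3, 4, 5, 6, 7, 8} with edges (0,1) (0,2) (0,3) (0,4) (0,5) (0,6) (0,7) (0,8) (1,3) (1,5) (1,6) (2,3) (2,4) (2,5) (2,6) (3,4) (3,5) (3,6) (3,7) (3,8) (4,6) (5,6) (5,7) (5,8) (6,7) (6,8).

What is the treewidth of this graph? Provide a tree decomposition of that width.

Treewidth 4.
One such decomposition:
Bags: B1 = {0, 1, 3, 5, 6}  B2 = {0, 2, 3, 5, 6}  B3 = {0, 2, 3, 4, 6}  B4 = {0, 3, 5, 6, 7}  B5 = {0, 3, 5, 6, 8}
Tree: B1–B2, B2–B3, B2–B4, B2–B5

Each bag holds 5 vertices, so the decomposition has width 4, which upper-bounds the treewidth. Conversely, {0, 2, 3, 4, 6} is a clique of size 5, and the vertices of any clique must share a bag in every tree decomposition; so some bag has ≥ 5 vertices and tw(G) ≥ 4. Hence tw(G) = 4 exactly.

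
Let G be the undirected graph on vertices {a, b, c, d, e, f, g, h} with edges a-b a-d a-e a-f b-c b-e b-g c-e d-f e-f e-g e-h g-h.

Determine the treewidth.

2

A width-2 tree decomposition is:
Bags: B1 = {a, e, f}  B2 = {a, b, e}  B3 = {b, e, g}  B4 = {e, g, h}  B5 = {a, d, f}  B6 = {b, c, e}
Tree: B1–B2, B2–B3, B3–B4, B1–B5, B2–B6
The largest bag has 3 vertices, giving width 2; this decomposition certifies tw(G) ≤ 2. For the lower bound, the 3 vertices {a, d, f} are pairwise adjacent, and any tree decomposition puts a clique entirely inside one bag — forcing width ≥ 2. Combining the bounds, tw(G) = 2.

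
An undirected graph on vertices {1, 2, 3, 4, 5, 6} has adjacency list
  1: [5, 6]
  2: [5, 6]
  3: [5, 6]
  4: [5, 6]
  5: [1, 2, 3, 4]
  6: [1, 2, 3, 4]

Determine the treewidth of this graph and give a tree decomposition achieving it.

Treewidth 2.
One optimal decomposition is:
Bags: B1 = {2, 5, 6}  B2 = {1, 5, 6}  B3 = {3, 5, 6}  B4 = {4, 5, 6}
Tree: B1–B2, B2–B3, B3–B4

Every bag has size at most 3, so the width is 3 − 1 = 2 and tw(G) ≤ 2. The edges 5–2–6–1–5 form a cycle, so G is not a tree and its treewidth is at least 2. The upper and lower bounds meet at 2, so that is the treewidth.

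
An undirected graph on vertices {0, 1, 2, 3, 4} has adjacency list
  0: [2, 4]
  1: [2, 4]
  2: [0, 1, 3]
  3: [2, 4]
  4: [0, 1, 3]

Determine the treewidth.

A width-2 tree decomposition is:
Bags: B1 = {2, 3, 4}  B2 = {1, 2, 4}  B3 = {0, 2, 4}
Tree: B1–B2, B2–B3
Every bag has size at most 3, so the width is 3 − 1 = 2 and tw(G) ≤ 2. For the lower bound, G contains the cycle 3–4–1–2–3, so G is not a forest; only forests have treewidth ≤ 1, hence tw(G) ≥ 2. Combining the bounds, tw(G) = 2.

2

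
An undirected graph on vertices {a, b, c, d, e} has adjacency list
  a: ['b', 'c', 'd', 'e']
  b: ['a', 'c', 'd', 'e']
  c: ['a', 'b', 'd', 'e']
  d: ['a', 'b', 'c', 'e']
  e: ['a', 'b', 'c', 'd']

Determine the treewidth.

4

A width-4 tree decomposition is:
Bags: B1 = {a, b, c, d, e}
Tree: (single bag)
A single bag containing all 5 vertices is trivially a valid decomposition of width 4. On the other hand G contains the 5-clique {a, b, c, d, e}. A clique must lie in a single bag of any decomposition, so no decomposition can have width below 4. Therefore the treewidth is 4.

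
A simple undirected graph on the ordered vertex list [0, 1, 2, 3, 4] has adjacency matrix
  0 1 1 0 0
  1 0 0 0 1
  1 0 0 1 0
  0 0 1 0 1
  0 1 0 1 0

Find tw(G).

A width-2 tree decomposition is:
Bags: B1 = {2, 3, 4}  B2 = {1, 2, 4}  B3 = {0, 1, 2}
Tree: B1–B2, B2–B3
The largest bag has 3 vertices, giving width 2; this decomposition certifies tw(G) ≤ 2. The edges 2–3–4–1–0–2 form a cycle, so G is not a tree and its treewidth is at least 2. Combining the bounds, tw(G) = 2.

2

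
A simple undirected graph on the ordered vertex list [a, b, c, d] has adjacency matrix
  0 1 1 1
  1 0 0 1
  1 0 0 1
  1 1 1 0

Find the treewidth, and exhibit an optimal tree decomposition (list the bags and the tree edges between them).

Treewidth 2.
One such decomposition:
Bags: B1 = {a, c, d}  B2 = {a, b, d}
Tree: B1–B2

The largest bag has 3 vertices, giving width 2; this decomposition certifies tw(G) ≤ 2. For the lower bound, the 3 vertices {a, c, d} are pairwise adjacent, and any tree decomposition puts a clique entirely inside one bag — forcing width ≥ 2. Combining the bounds, tw(G) = 2.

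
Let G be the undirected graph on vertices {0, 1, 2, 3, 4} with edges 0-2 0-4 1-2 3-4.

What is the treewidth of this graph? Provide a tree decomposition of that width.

Every bag has size at most 2, so the width is 2 − 1 = 1 and tw(G) ≤ 1. Since G has at least one edge (e.g. 3–4), it is not an edgeless graph, so tw(G) ≥ 1. Hence tw(G) = 1 exactly.

Treewidth 1.
One such decomposition:
Bags: B1 = {3, 4}  B2 = {0, 4}  B3 = {0, 2}  B4 = {1, 2}
Tree: B1–B2, B2–B3, B3–B4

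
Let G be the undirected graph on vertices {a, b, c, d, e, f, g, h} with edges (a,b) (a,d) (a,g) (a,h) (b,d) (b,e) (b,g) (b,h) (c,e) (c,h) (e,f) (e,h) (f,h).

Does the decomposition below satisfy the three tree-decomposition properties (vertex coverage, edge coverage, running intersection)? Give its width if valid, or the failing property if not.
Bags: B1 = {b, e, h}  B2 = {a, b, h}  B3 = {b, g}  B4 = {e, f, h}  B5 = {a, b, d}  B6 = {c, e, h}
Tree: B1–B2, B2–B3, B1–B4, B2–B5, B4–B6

No — edge (a,g) lies in no bag.

A tree decomposition must satisfy three properties: every vertex lies in some bag; for every edge, both endpoints lie together in some bag; and for every vertex, the bags containing it form a connected subtree. Here edge (a,g) lies in no bag, so the decomposition is invalid.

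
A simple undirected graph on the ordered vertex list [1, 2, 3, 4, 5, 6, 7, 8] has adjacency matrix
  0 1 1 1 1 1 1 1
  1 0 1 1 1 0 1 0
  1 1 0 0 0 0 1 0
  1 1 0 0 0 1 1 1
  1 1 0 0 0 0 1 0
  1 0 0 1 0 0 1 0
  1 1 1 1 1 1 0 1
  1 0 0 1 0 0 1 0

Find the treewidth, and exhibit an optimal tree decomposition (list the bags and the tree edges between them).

Treewidth 3.
One optimal decomposition is:
Bags: B1 = {1, 2, 4, 7}  B2 = {1, 4, 6, 7}  B3 = {1, 4, 7, 8}  B4 = {1, 2, 3, 7}  B5 = {1, 2, 5, 7}
Tree: B1–B2, B2–B3, B1–B4, B1–B5

The largest bag has 4 vertices, giving width 3; this decomposition certifies tw(G) ≤ 3. Conversely, {1, 4, 7, 8} is a clique of size 4, and the vertices of any clique must share a bag in every tree decomposition; so some bag has ≥ 4 vertices and tw(G) ≥ 3. Hence tw(G) = 3 exactly.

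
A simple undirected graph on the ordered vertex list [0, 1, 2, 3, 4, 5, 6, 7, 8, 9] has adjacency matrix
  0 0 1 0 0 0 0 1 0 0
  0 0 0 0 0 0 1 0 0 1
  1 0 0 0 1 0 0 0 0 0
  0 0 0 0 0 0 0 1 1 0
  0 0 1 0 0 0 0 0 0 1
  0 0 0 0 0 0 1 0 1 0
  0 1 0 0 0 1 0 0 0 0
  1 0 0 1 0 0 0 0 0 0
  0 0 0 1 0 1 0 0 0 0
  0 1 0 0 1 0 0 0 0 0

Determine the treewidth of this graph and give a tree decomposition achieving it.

Treewidth 2.
Bags: B1 = {1, 5, 6}  B2 = {1, 5, 8}  B3 = {1, 3, 8}  B4 = {1, 3, 7}  B5 = {0, 1, 7}  B6 = {0, 1, 2}  B7 = {1, 2, 4}  B8 = {1, 4, 9}
Tree: B1–B2, B2–B3, B3–B4, B4–B5, B5–B6, B6–B7, B7–B8

Every bag has size at most 3, so the width is 3 − 1 = 2 and tw(G) ≤ 2. The edges 1–6–5–8–3–7–0–2–4–9–1 form a cycle, so G is not a tree and its treewidth is at least 2. Therefore the treewidth is 2.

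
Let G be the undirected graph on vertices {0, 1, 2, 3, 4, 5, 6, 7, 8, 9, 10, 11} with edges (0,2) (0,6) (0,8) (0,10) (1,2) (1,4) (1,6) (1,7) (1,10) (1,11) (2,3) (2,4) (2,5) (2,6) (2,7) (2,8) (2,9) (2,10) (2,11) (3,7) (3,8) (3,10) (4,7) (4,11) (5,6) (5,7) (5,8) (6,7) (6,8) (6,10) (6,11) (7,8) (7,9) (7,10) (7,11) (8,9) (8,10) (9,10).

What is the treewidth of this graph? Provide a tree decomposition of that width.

Treewidth 4.
One such decomposition:
Bags: B1 = {2, 7, 8, 9, 10}  B2 = {2, 6, 7, 8, 10}  B3 = {2, 3, 7, 8, 10}  B4 = {2, 5, 6, 7, 8}  B5 = {1, 2, 6, 7, 10}  B6 = {0, 2, 6, 8, 10}  B7 = {1, 2, 6, 7, 11}  B8 = {1, 2, 4, 7, 11}
Tree: B1–B2, B1–B3, B2–B4, B2–B5, B2–B6, B5–B7, B7–B8

The largest bag has 5 vertices, giving width 4; this decomposition certifies tw(G) ≤ 4. For the lower bound, the 5 vertices {0, 2, 6, 8, 10} are pairwise adjacent, and any tree decomposition puts a clique entirely inside one bag — forcing width ≥ 4. The upper and lower bounds meet at 4, so that is the treewidth.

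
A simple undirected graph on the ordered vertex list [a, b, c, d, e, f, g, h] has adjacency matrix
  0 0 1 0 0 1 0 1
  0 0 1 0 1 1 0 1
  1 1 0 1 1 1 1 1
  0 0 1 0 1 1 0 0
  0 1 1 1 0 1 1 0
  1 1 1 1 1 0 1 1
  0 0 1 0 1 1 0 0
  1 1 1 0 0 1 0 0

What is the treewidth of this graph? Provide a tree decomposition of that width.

Each bag holds 4 vertices, so the decomposition has width 3, which upper-bounds the treewidth. Conversely, {c, d, e, f} is a clique of size 4, and the vertices of any clique must share a bag in every tree decomposition; so some bag has ≥ 4 vertices and tw(G) ≥ 3. Therefore the treewidth is 3.

Treewidth 3.
One optimal decomposition is:
Bags: B1 = {b, c, f, h}  B2 = {b, c, e, f}  B3 = {a, c, f, h}  B4 = {c, d, e, f}  B5 = {c, e, f, g}
Tree: B1–B2, B1–B3, B2–B4, B4–B5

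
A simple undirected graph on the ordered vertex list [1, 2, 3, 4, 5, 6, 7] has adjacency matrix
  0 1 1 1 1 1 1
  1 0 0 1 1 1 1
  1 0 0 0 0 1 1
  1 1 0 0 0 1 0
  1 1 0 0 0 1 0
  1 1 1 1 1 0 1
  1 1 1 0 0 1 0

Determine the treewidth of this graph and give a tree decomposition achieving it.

Treewidth 3.
One such decomposition:
Bags: B1 = {1, 2, 6, 7}  B2 = {1, 3, 6, 7}  B3 = {1, 2, 5, 6}  B4 = {1, 2, 4, 6}
Tree: B1–B2, B1–B3, B3–B4

Every bag has size at most 4, so the width is 4 − 1 = 3 and tw(G) ≤ 3. Conversely, {1, 2, 4, 6} is a clique of size 4, and the vertices of any clique must share a bag in every tree decomposition; so some bag has ≥ 4 vertices and tw(G) ≥ 3. The upper and lower bounds meet at 3, so that is the treewidth.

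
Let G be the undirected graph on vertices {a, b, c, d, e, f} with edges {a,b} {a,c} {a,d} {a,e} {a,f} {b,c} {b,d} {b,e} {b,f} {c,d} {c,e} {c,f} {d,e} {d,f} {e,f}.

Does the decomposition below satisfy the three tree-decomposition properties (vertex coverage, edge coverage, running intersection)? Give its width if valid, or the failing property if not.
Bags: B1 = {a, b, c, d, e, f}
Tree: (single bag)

Yes; width 5.

Checking the three conditions: (i) the bags cover all of {a, b, c, d, e, f}; (ii) for each edge, some bag contains both endpoints; (iii) the bags containing any fixed vertex form a subtree. All hold, so the decomposition is valid with width 6 − 1 = 5.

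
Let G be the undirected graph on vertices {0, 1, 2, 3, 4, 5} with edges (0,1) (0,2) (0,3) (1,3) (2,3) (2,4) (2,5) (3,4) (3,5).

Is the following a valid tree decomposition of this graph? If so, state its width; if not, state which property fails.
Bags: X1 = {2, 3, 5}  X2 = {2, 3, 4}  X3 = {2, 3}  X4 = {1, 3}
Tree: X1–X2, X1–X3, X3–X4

No — vertex 0 appears in no bag.

A tree decomposition must satisfy three properties: every vertex lies in some bag; for every edge, both endpoints lie together in some bag; and for every vertex, the bags containing it form a connected subtree. Here vertex 0 appears in no bag, so the decomposition is invalid.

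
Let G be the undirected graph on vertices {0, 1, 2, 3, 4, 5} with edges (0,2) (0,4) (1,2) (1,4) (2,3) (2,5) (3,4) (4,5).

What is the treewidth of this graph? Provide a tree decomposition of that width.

The largest bag has 3 vertices, giving width 2; this decomposition certifies tw(G) ≤ 2. The edges 4–3–2–1–4 form a cycle, so G is not a tree and its treewidth is at least 2. The upper and lower bounds meet at 2, so that is the treewidth.

Treewidth 2.
One optimal decomposition is:
Bags: B1 = {2, 3, 4}  B2 = {1, 2, 4}  B3 = {2, 4, 5}  B4 = {0, 2, 4}
Tree: B1–B2, B2–B3, B3–B4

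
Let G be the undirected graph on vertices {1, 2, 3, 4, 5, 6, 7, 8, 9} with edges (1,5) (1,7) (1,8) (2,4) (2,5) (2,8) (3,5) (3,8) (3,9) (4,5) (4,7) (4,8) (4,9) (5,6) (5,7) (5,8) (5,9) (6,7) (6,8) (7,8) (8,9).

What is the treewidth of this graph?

A width-3 tree decomposition is:
Bags: B1 = {4, 5, 8, 9}  B2 = {4, 5, 7, 8}  B3 = {1, 5, 7, 8}  B4 = {3, 5, 8, 9}  B5 = {2, 4, 5, 8}  B6 = {5, 6, 7, 8}
Tree: B1–B2, B2–B3, B1–B4, B1–B5, B2–B6
Every bag has size at most 4, so the width is 4 − 1 = 3 and tw(G) ≤ 3. On the other hand G contains the 4-clique {1, 5, 7, 8}. A clique must lie in a single bag of any decomposition, so no decomposition can have width below 3. The upper and lower bounds meet at 3, so that is the treewidth.

3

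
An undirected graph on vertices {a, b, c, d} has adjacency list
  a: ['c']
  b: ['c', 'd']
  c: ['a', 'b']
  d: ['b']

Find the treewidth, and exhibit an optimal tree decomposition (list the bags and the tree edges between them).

The largest bag has 2 vertices, giving width 1; this decomposition certifies tw(G) ≤ 1. G has an edge, so its treewidth is at least 1. Hence tw(G) = 1 exactly.

Treewidth 1.
One optimal decomposition is:
Bags: B1 = {b, d}  B2 = {b, c}  B3 = {a, c}
Tree: B1–B2, B2–B3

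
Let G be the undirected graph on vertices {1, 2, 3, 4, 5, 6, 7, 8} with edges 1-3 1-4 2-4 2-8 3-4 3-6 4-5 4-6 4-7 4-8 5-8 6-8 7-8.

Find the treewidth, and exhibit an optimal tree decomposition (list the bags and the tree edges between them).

The largest bag has 3 vertices, giving width 2; this decomposition certifies tw(G) ≤ 2. On the other hand G contains the 3-clique {2, 4, 8}. A clique must lie in a single bag of any decomposition, so no decomposition can have width below 2. Therefore the treewidth is 2.

Treewidth 2.
One such decomposition:
Bags: B1 = {2, 4, 8}  B2 = {4, 6, 8}  B3 = {3, 4, 6}  B4 = {1, 3, 4}  B5 = {4, 5, 8}  B6 = {4, 7, 8}
Tree: B1–B2, B2–B3, B3–B4, B1–B5, B5–B6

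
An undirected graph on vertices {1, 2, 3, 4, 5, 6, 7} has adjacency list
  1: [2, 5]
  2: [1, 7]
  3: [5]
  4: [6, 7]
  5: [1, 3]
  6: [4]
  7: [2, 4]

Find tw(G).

1

A width-1 tree decomposition is:
Bags: B1 = {4, 6}  B2 = {4, 7}  B3 = {2, 7}  B4 = {1, 2}  B5 = {1, 5}  B6 = {3, 5}
Tree: B1–B2, B2–B3, B3–B4, B4–B5, B5–B6
Each bag holds 2 vertices, so the decomposition has width 1, which upper-bounds the treewidth. Since G has at least one edge (e.g. 6–4), it is not an edgeless graph, so tw(G) ≥ 1. Hence tw(G) = 1 exactly.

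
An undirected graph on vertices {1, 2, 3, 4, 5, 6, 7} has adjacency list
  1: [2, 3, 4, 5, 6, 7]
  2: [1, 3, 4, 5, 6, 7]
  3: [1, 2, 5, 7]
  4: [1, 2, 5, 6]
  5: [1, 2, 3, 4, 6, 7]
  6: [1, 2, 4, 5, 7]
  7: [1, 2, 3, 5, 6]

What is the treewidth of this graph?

A width-4 tree decomposition is:
Bags: B1 = {1, 2, 4, 5, 6}  B2 = {1, 2, 5, 6, 7}  B3 = {1, 2, 3, 5, 7}
Tree: B1–B2, B2–B3
Each bag holds 5 vertices, so the decomposition has width 4, which upper-bounds the treewidth. For the lower bound, the 5 vertices {1, 2, 3, 5, 7} are pairwise adjacent, and any tree decomposition puts a clique entirely inside one bag — forcing width ≥ 4. Combining the bounds, tw(G) = 4.

4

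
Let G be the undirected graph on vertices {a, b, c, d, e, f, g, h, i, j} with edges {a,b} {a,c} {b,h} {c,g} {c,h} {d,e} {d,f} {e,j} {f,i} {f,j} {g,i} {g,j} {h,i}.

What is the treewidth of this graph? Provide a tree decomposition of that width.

Each bag holds 3 vertices, so the decomposition has width 2, which upper-bounds the treewidth. For the lower bound, G contains the cycle a–b–h–c–a, so G is not a forest; only forests have treewidth ≤ 1, hence tw(G) ≥ 2. The upper and lower bounds meet at 2, so that is the treewidth.

Treewidth 2.
Bags: B1 = {a, b, c}  B2 = {b, c, h}  B3 = {c, g, h}  B4 = {g, h, i}  B5 = {g, i, j}  B6 = {f, i, j}  B7 = {e, f, j}  B8 = {d, e, f}
Tree: B1–B2, B2–B3, B3–B4, B4–B5, B5–B6, B6–B7, B7–B8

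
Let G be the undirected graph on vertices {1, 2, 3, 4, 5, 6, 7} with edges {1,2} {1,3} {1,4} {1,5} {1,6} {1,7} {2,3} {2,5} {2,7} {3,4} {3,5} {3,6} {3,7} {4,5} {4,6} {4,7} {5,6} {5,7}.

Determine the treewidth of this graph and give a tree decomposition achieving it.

Treewidth 4.
One such decomposition:
Bags: B1 = {1, 3, 4, 5, 7}  B2 = {1, 3, 4, 5, 6}  B3 = {1, 2, 3, 5, 7}
Tree: B1–B2, B1–B3

The largest bag has 5 vertices, giving width 4; this decomposition certifies tw(G) ≤ 4. On the other hand G contains the 5-clique {1, 2, 3, 5, 7}. A clique must lie in a single bag of any decomposition, so no decomposition can have width below 4. The upper and lower bounds meet at 4, so that is the treewidth.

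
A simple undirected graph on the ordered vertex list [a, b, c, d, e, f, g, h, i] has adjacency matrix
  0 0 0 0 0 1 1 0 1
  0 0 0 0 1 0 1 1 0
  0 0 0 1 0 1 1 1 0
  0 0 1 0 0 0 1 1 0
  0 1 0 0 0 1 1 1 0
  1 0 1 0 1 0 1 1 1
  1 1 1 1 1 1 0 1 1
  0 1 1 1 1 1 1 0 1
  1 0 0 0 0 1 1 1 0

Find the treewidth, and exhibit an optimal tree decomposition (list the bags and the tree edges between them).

Treewidth 3.
Bags: B1 = {e, f, g, h}  B2 = {f, g, h, i}  B3 = {c, f, g, h}  B4 = {c, d, g, h}  B5 = {b, e, g, h}  B6 = {a, f, g, i}
Tree: B1–B2, B1–B3, B3–B4, B1–B5, B2–B6

Each bag holds 4 vertices, so the decomposition has width 3, which upper-bounds the treewidth. For the lower bound, the 4 vertices {c, d, g, h} are pairwise adjacent, and any tree decomposition puts a clique entirely inside one bag — forcing width ≥ 3. Therefore the treewidth is 3.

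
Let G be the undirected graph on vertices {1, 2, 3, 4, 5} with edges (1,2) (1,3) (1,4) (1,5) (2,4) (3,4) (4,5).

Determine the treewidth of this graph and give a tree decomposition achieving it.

The largest bag has 3 vertices, giving width 2; this decomposition certifies tw(G) ≤ 2. Conversely, {1, 2, 4} is a clique of size 3, and the vertices of any clique must share a bag in every tree decomposition; so some bag has ≥ 3 vertices and tw(G) ≥ 2. Hence tw(G) = 2 exactly.

Treewidth 2.
Bags: B1 = {1, 4, 5}  B2 = {1, 3, 4}  B3 = {1, 2, 4}
Tree: B1–B2, B1–B3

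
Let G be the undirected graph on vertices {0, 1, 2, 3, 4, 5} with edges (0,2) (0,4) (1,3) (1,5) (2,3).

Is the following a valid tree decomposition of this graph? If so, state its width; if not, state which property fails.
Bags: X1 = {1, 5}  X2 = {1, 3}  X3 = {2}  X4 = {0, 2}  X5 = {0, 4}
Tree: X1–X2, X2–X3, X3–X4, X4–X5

No — edge (3,2) lies in no bag.

A tree decomposition must satisfy three properties: every vertex lies in some bag; for every edge, both endpoints lie together in some bag; and for every vertex, the bags containing it form a connected subtree. Here edge (3,2) lies in no bag, so the decomposition is invalid.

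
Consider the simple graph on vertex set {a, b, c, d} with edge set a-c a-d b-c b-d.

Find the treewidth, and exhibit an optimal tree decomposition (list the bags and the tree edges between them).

Every bag has size at most 3, so the width is 3 − 1 = 2 and tw(G) ≤ 2. Since a–d–b–c–a is a cycle in G, G is not acyclic. Forests are exactly the graphs of treewidth ≤ 1, so tw(G) ≥ 2. Hence tw(G) = 2 exactly.

Treewidth 2.
One optimal decomposition is:
Bags: B1 = {a, b, d}  B2 = {a, b, c}
Tree: B1–B2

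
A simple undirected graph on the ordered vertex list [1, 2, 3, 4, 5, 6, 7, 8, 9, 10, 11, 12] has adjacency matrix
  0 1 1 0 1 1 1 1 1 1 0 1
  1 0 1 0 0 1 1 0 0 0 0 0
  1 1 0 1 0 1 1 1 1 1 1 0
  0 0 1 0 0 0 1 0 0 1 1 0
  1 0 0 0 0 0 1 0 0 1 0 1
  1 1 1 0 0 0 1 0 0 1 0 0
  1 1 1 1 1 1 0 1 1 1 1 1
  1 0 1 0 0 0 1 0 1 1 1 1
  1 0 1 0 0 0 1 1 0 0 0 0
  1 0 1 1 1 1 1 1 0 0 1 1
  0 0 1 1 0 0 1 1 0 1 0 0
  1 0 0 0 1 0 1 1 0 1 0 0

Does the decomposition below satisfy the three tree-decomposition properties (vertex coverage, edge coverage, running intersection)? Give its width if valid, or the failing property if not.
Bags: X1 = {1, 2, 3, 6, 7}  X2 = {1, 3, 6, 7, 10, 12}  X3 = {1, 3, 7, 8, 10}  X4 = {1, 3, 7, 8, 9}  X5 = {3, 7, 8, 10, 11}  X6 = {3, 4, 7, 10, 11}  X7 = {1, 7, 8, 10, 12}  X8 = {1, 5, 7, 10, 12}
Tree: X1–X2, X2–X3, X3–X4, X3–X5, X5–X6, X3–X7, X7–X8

No — bags containing vertex 12 are not connected in the tree.

A tree decomposition must satisfy three properties: every vertex lies in some bag; for every edge, both endpoints lie together in some bag; and for every vertex, the bags containing it form a connected subtree. Here bags containing vertex 12 are not connected in the tree, so the decomposition is invalid.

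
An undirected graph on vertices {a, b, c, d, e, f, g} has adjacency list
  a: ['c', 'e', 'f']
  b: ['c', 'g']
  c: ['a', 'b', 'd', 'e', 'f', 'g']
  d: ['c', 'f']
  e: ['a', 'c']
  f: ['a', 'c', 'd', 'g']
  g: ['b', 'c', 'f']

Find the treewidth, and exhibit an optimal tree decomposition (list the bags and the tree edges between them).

Treewidth 2.
Bags: B1 = {c, f, g}  B2 = {b, c, g}  B3 = {a, c, f}  B4 = {c, d, f}  B5 = {a, c, e}
Tree: B1–B2, B1–B3, B1–B4, B3–B5

Every bag has size at most 3, so the width is 3 − 1 = 2 and tw(G) ≤ 2. For the lower bound, the 3 vertices {a, c, e} are pairwise adjacent, and any tree decomposition puts a clique entirely inside one bag — forcing width ≥ 2. Combining the bounds, tw(G) = 2.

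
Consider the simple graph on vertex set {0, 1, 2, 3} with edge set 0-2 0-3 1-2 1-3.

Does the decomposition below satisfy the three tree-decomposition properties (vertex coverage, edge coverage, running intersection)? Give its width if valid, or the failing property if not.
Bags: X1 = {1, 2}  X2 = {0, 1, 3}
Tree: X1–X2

No — edge (0,2) lies in no bag.

A tree decomposition must satisfy three properties: every vertex lies in some bag; for every edge, both endpoints lie together in some bag; and for every vertex, the bags containing it form a connected subtree. Here edge (0,2) lies in no bag, so the decomposition is invalid.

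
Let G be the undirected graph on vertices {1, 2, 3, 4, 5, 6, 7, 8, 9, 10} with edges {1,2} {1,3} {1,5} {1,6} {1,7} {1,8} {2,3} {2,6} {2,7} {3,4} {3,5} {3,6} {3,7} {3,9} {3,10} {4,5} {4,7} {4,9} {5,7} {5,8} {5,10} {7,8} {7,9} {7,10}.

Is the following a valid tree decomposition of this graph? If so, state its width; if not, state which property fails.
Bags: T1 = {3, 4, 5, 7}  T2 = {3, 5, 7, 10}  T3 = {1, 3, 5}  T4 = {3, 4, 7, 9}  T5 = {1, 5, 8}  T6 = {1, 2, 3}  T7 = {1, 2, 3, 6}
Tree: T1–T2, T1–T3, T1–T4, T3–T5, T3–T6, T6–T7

A tree decomposition must satisfy three properties: every vertex lies in some bag; for every edge, both endpoints lie together in some bag; and for every vertex, the bags containing it form a connected subtree. Here edge (7,1) lies in no bag, so the decomposition is invalid.

No — edge (7,1) lies in no bag.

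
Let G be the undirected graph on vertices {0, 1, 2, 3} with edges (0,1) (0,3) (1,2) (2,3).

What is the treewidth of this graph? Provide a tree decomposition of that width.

Treewidth 2.
One optimal decomposition is:
Bags: B1 = {1, 2, 3}  B2 = {0, 1, 3}
Tree: B1–B2

Each bag holds 3 vertices, so the decomposition has width 2, which upper-bounds the treewidth. For the lower bound, G contains the cycle 1–2–3–0–1, so G is not a forest; only forests have treewidth ≤ 1, hence tw(G) ≥ 2. The upper and lower bounds meet at 2, so that is the treewidth.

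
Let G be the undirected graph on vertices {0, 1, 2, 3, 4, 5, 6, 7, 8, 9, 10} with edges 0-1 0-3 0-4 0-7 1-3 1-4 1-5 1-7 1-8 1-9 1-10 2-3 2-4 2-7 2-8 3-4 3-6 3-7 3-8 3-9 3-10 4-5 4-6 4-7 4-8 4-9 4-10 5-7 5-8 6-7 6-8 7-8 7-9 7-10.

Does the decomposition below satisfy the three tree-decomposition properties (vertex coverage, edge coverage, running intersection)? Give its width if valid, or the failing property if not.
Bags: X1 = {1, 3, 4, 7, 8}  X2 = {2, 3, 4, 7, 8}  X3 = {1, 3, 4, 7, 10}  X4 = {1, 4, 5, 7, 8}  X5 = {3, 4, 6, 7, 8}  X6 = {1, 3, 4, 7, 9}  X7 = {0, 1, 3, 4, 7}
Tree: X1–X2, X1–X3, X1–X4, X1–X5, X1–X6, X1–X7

Vertex coverage: the bags together contain {0, 1, 2, 3, 4, 5, 6, 7, 8, 9, 10}, the full vertex set. Edge coverage: each edge of G has both endpoints in at least one bag. Running intersection: for every vertex, the bags containing it form a connected subtree. All three properties hold, so this is a valid tree decomposition of width max|bag| − 1 = 4, and hence tw(G) ≤ 4.

Yes; width 4.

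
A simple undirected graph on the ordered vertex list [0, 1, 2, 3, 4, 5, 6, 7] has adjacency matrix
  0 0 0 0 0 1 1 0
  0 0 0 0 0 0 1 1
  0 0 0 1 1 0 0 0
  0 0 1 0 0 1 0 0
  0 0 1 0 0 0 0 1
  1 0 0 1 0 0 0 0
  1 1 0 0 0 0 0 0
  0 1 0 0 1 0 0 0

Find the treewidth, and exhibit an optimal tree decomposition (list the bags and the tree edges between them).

Treewidth 2.
Bags: B1 = {0, 3, 5}  B2 = {0, 2, 3}  B3 = {0, 2, 4}  B4 = {0, 4, 7}  B5 = {0, 1, 7}  B6 = {0, 1, 6}
Tree: B1–B2, B2–B3, B3–B4, B4–B5, B5–B6

Every bag has size at most 3, so the width is 3 − 1 = 2 and tw(G) ≤ 2. The edges 0–5–3–2–4–7–1–6–0 form a cycle, so G is not a tree and its treewidth is at least 2. Therefore the treewidth is 2.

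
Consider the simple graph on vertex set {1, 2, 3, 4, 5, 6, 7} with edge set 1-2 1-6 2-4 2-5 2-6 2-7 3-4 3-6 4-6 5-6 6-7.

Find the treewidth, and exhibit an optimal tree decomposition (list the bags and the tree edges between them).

Treewidth 2.
One optimal decomposition is:
Bags: B1 = {2, 4, 6}  B2 = {2, 6, 7}  B3 = {1, 2, 6}  B4 = {2, 5, 6}  B5 = {3, 4, 6}
Tree: B1–B2, B1–B3, B2–B4, B1–B5

Every bag has size at most 3, so the width is 3 − 1 = 2 and tw(G) ≤ 2. On the other hand G contains the 3-clique {1, 2, 6}. A clique must lie in a single bag of any decomposition, so no decomposition can have width below 2. The upper and lower bounds meet at 2, so that is the treewidth.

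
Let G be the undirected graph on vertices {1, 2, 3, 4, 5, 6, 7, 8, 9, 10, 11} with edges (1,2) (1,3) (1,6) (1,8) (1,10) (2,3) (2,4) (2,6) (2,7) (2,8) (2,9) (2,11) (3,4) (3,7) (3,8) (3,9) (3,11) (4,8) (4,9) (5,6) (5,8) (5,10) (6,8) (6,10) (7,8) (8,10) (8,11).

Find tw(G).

A width-3 tree decomposition is:
Bags: B1 = {5, 6, 8, 10}  B2 = {1, 6, 8, 10}  B3 = {1, 2, 6, 8}  B4 = {1, 2, 3, 8}  B5 = {2, 3, 7, 8}  B6 = {2, 3, 4, 8}  B7 = {2, 3, 4, 9}  B8 = {2, 3, 8, 11}
Tree: B1–B2, B2–B3, B3–B4, B4–B5, B5–B6, B6–B7, B6–B8
Every bag has size at most 4, so the width is 4 − 1 = 3 and tw(G) ≤ 3. On the other hand G contains the 4-clique {1, 2, 3, 8}. A clique must lie in a single bag of any decomposition, so no decomposition can have width below 3. Therefore the treewidth is 3.

3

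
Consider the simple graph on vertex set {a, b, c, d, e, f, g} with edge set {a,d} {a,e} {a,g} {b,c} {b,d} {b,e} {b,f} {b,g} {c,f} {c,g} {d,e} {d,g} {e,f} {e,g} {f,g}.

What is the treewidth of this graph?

A width-3 tree decomposition is:
Bags: B1 = {b, d, e, g}  B2 = {a, d, e, g}  B3 = {b, e, f, g}  B4 = {b, c, f, g}
Tree: B1–B2, B1–B3, B3–B4
The largest bag has 4 vertices, giving width 3; this decomposition certifies tw(G) ≤ 3. On the other hand G contains the 4-clique {a, d, e, g}. A clique must lie in a single bag of any decomposition, so no decomposition can have width below 3. Hence tw(G) = 3 exactly.

3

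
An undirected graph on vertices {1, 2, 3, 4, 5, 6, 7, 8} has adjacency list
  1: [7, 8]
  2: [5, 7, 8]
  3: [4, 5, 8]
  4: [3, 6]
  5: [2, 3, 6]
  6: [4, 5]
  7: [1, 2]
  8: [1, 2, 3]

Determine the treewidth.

A width-2 tree decomposition is:
Bags: B1 = {1, 2, 7}  B2 = {1, 2, 8}  B3 = {2, 5, 8}  B4 = {3, 5, 8}  B5 = {3, 5, 6}  B6 = {3, 4, 6}
Tree: B1–B2, B2–B3, B3–B4, B4–B5, B5–B6
Every bag has size at most 3, so the width is 3 − 1 = 2 and tw(G) ≤ 2. The edges 7–1–8–2–7 form a cycle, so G is not a tree and its treewidth is at least 2. Combining the bounds, tw(G) = 2.

2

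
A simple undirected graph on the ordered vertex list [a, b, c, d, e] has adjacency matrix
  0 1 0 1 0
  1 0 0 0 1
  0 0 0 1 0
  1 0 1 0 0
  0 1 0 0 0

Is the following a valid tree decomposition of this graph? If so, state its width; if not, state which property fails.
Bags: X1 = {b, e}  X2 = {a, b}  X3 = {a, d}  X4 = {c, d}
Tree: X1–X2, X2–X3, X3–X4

Checking the three conditions: (i) the bags cover all of {a, b, c, d, e}; (ii) for each edge, some bag contains both endpoints; (iii) the bags containing any fixed vertex form a subtree. All hold, so the decomposition is valid with width 2 − 1 = 1.

Yes; width 1.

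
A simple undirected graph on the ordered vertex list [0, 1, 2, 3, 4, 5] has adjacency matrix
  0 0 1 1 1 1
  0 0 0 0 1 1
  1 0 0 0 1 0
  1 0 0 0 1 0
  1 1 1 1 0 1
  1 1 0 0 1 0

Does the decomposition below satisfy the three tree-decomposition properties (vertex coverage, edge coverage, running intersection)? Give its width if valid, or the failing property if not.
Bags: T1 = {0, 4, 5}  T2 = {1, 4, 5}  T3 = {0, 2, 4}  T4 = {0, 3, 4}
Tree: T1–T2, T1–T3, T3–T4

Every vertex of G appears in some bag (union = {0, 1, 2, 3, 4, 5}); every edge is covered by a bag; and for each vertex v the set of bags containing v is connected in the bag tree. The decomposition is therefore valid. The largest bag has 3 vertices, so the width is 2.

Yes; width 2.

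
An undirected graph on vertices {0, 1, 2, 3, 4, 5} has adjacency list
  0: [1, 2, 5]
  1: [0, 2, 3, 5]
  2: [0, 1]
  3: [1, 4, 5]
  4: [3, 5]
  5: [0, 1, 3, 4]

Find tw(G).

2

A width-2 tree decomposition is:
Bags: B1 = {3, 4, 5}  B2 = {1, 3, 5}  B3 = {0, 1, 5}  B4 = {0, 1, 2}
Tree: B1–B2, B2–B3, B3–B4
Every bag has size at most 3, so the width is 3 − 1 = 2 and tw(G) ≤ 2. Conversely, {0, 1, 2} is a clique of size 3, and the vertices of any clique must share a bag in every tree decomposition; so some bag has ≥ 3 vertices and tw(G) ≥ 2. Combining the bounds, tw(G) = 2.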